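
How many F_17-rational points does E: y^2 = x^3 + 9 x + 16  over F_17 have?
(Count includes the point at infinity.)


For each x in F_17, count y with y^2 = x^3 + 9 x + 16 mod 17:
  x = 0: RHS = 16, y in [4, 13]  -> 2 point(s)
  x = 1: RHS = 9, y in [3, 14]  -> 2 point(s)
  x = 2: RHS = 8, y in [5, 12]  -> 2 point(s)
  x = 3: RHS = 2, y in [6, 11]  -> 2 point(s)
  x = 5: RHS = 16, y in [4, 13]  -> 2 point(s)
  x = 10: RHS = 1, y in [1, 16]  -> 2 point(s)
  x = 11: RHS = 1, y in [1, 16]  -> 2 point(s)
  x = 12: RHS = 16, y in [4, 13]  -> 2 point(s)
  x = 13: RHS = 1, y in [1, 16]  -> 2 point(s)
  x = 14: RHS = 13, y in [8, 9]  -> 2 point(s)
Affine points: 20. Add the point at infinity: total = 21.

#E(F_17) = 21


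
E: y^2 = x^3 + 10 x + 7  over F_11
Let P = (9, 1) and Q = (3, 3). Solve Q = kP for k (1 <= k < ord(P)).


Enumerate multiples of P until we hit Q = (3, 3):
  1P = (9, 1)
  2P = (4, 10)
  3P = (3, 8)
  4P = (8, 7)
  5P = (8, 4)
  6P = (3, 3)
Match found at i = 6.

k = 6


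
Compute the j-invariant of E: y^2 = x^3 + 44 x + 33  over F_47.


Delta = -16(4 a^3 + 27 b^2) mod 47 = 11
-1728 * (4 a)^3 = -1728 * (4*44)^3 mod 47 = 27
j = 27 * 11^(-1) mod 47 = 11

j = 11 (mod 47)


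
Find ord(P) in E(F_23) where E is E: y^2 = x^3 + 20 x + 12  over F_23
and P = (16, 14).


Compute successive multiples of P until we hit O:
  1P = (16, 14)
  2P = (9, 22)
  3P = (4, 15)
  4P = (7, 14)
  5P = (0, 9)
  6P = (0, 14)
  7P = (7, 9)
  8P = (4, 8)
  ... (continuing to 11P)
  11P = O

ord(P) = 11


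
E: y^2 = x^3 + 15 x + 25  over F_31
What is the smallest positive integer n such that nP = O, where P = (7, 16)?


Compute successive multiples of P until we hit O:
  1P = (7, 16)
  2P = (4, 5)
  3P = (30, 3)
  4P = (1, 17)
  5P = (17, 27)
  6P = (11, 23)
  7P = (18, 19)
  8P = (3, 2)
  ... (continuing to 31P)
  31P = O

ord(P) = 31


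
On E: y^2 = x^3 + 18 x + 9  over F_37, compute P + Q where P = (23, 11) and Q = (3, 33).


P != Q, so use the chord formula.
s = (y2 - y1) / (x2 - x1) = (22) / (17) mod 37 = 10
x3 = s^2 - x1 - x2 mod 37 = 10^2 - 23 - 3 = 0
y3 = s (x1 - x3) - y1 mod 37 = 10 * (23 - 0) - 11 = 34

P + Q = (0, 34)


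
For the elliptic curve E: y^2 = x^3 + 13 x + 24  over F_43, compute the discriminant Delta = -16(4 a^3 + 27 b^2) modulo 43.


4 a^3 + 27 b^2 = 4*13^3 + 27*24^2 = 8788 + 15552 = 24340
Delta = -16 * (24340) = -389440
Delta mod 43 = 11

Delta = 11 (mod 43)


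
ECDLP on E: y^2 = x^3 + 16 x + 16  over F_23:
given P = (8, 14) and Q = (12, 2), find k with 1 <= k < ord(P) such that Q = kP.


Enumerate multiples of P until we hit Q = (12, 2):
  1P = (8, 14)
  2P = (19, 16)
  3P = (12, 2)
Match found at i = 3.

k = 3


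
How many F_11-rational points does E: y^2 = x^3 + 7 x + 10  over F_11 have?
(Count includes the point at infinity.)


For each x in F_11, count y with y^2 = x^3 + 7 x + 10 mod 11:
  x = 3: RHS = 3, y in [5, 6]  -> 2 point(s)
  x = 4: RHS = 3, y in [5, 6]  -> 2 point(s)
  x = 5: RHS = 5, y in [4, 7]  -> 2 point(s)
  x = 6: RHS = 4, y in [2, 9]  -> 2 point(s)
Affine points: 8. Add the point at infinity: total = 9.

#E(F_11) = 9


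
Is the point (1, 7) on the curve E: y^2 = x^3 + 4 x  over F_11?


Check whether y^2 = x^3 + 4 x + 0 (mod 11) for (x, y) = (1, 7).
LHS: y^2 = 7^2 mod 11 = 5
RHS: x^3 + 4 x + 0 = 1^3 + 4*1 + 0 mod 11 = 5
LHS = RHS

Yes, on the curve


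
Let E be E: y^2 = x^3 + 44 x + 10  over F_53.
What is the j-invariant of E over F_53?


Delta = -16(4 a^3 + 27 b^2) mod 53 = 11
-1728 * (4 a)^3 = -1728 * (4*44)^3 mod 53 = 35
j = 35 * 11^(-1) mod 53 = 8

j = 8 (mod 53)


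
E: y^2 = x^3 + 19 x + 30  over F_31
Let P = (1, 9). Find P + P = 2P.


Doubling: s = (3 x1^2 + a) / (2 y1)
s = (3*1^2 + 19) / (2*9) mod 31 = 15
x3 = s^2 - 2 x1 mod 31 = 15^2 - 2*1 = 6
y3 = s (x1 - x3) - y1 mod 31 = 15 * (1 - 6) - 9 = 9

2P = (6, 9)


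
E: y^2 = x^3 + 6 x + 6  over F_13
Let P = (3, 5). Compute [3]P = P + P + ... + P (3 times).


k = 3 = 11_2 (binary, LSB first: 11)
Double-and-add from P = (3, 5):
  bit 0 = 1: acc = O + (3, 5) = (3, 5)
  bit 1 = 1: acc = (3, 5) + (11, 5) = (12, 8)

3P = (12, 8)


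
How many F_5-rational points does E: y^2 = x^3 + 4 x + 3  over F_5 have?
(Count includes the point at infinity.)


For each x in F_5, count y with y^2 = x^3 + 4 x + 3 mod 5:
  x = 2: RHS = 4, y in [2, 3]  -> 2 point(s)
Affine points: 2. Add the point at infinity: total = 3.

#E(F_5) = 3


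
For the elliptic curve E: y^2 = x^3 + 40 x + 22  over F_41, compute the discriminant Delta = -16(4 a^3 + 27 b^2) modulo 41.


4 a^3 + 27 b^2 = 4*40^3 + 27*22^2 = 256000 + 13068 = 269068
Delta = -16 * (269068) = -4305088
Delta mod 41 = 35

Delta = 35 (mod 41)


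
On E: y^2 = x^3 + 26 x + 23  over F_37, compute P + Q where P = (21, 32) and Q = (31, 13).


P != Q, so use the chord formula.
s = (y2 - y1) / (x2 - x1) = (18) / (10) mod 37 = 24
x3 = s^2 - x1 - x2 mod 37 = 24^2 - 21 - 31 = 6
y3 = s (x1 - x3) - y1 mod 37 = 24 * (21 - 6) - 32 = 32

P + Q = (6, 32)


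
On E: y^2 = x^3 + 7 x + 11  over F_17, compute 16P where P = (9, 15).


k = 16 = 10000_2 (binary, LSB first: 00001)
Double-and-add from P = (9, 15):
  bit 0 = 0: acc unchanged = O
  bit 1 = 0: acc unchanged = O
  bit 2 = 0: acc unchanged = O
  bit 3 = 0: acc unchanged = O
  bit 4 = 1: acc = O + (4, 1) = (4, 1)

16P = (4, 1)


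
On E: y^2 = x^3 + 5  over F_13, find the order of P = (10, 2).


Compute successive multiples of P until we hit O:
  1P = (10, 2)
  2P = (2, 0)
  3P = (10, 11)
  4P = O

ord(P) = 4


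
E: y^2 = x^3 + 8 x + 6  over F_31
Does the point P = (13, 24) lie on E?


Check whether y^2 = x^3 + 8 x + 6 (mod 31) for (x, y) = (13, 24).
LHS: y^2 = 24^2 mod 31 = 18
RHS: x^3 + 8 x + 6 = 13^3 + 8*13 + 6 mod 31 = 13
LHS != RHS

No, not on the curve


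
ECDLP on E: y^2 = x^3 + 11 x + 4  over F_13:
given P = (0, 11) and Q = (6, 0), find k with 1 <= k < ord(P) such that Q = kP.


Enumerate multiples of P until we hit Q = (6, 0):
  1P = (0, 11)
  2P = (10, 10)
  3P = (6, 0)
Match found at i = 3.

k = 3


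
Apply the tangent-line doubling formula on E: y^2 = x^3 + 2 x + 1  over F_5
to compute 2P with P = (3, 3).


Doubling: s = (3 x1^2 + a) / (2 y1)
s = (3*3^2 + 2) / (2*3) mod 5 = 4
x3 = s^2 - 2 x1 mod 5 = 4^2 - 2*3 = 0
y3 = s (x1 - x3) - y1 mod 5 = 4 * (3 - 0) - 3 = 4

2P = (0, 4)


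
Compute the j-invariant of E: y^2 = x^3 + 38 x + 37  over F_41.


Delta = -16(4 a^3 + 27 b^2) mod 41 = 23
-1728 * (4 a)^3 = -1728 * (4*38)^3 mod 41 = 36
j = 36 * 23^(-1) mod 41 = 39

j = 39 (mod 41)


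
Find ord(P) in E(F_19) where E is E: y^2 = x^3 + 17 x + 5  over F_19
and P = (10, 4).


Compute successive multiples of P until we hit O:
  1P = (10, 4)
  2P = (15, 14)
  3P = (17, 1)
  4P = (17, 18)
  5P = (15, 5)
  6P = (10, 15)
  7P = O

ord(P) = 7


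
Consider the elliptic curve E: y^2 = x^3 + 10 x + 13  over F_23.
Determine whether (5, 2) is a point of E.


Check whether y^2 = x^3 + 10 x + 13 (mod 23) for (x, y) = (5, 2).
LHS: y^2 = 2^2 mod 23 = 4
RHS: x^3 + 10 x + 13 = 5^3 + 10*5 + 13 mod 23 = 4
LHS = RHS

Yes, on the curve


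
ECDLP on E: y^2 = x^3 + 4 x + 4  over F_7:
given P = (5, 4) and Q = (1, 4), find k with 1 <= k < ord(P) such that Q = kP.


Enumerate multiples of P until we hit Q = (1, 4):
  1P = (5, 4)
  2P = (1, 4)
Match found at i = 2.

k = 2


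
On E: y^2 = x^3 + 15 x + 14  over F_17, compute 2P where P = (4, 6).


k = 2 = 10_2 (binary, LSB first: 01)
Double-and-add from P = (4, 6):
  bit 0 = 0: acc unchanged = O
  bit 1 = 1: acc = O + (10, 5) = (10, 5)

2P = (10, 5)


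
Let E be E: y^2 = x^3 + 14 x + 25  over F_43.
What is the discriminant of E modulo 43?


4 a^3 + 27 b^2 = 4*14^3 + 27*25^2 = 10976 + 16875 = 27851
Delta = -16 * (27851) = -445616
Delta mod 43 = 36

Delta = 36 (mod 43)


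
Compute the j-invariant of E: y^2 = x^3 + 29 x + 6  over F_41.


Delta = -16(4 a^3 + 27 b^2) mod 41 = 2
-1728 * (4 a)^3 = -1728 * (4*29)^3 mod 41 = 8
j = 8 * 2^(-1) mod 41 = 4

j = 4 (mod 41)


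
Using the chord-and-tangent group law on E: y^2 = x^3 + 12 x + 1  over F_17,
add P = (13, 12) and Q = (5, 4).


P != Q, so use the chord formula.
s = (y2 - y1) / (x2 - x1) = (9) / (9) mod 17 = 1
x3 = s^2 - x1 - x2 mod 17 = 1^2 - 13 - 5 = 0
y3 = s (x1 - x3) - y1 mod 17 = 1 * (13 - 0) - 12 = 1

P + Q = (0, 1)


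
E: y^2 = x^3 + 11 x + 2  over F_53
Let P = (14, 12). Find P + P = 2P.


Doubling: s = (3 x1^2 + a) / (2 y1)
s = (3*14^2 + 11) / (2*12) mod 53 = 36
x3 = s^2 - 2 x1 mod 53 = 36^2 - 2*14 = 49
y3 = s (x1 - x3) - y1 mod 53 = 36 * (14 - 49) - 12 = 0

2P = (49, 0)


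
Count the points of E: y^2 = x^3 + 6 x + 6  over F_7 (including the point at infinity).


For each x in F_7, count y with y^2 = x^3 + 6 x + 6 mod 7:
  x = 3: RHS = 2, y in [3, 4]  -> 2 point(s)
  x = 5: RHS = 0, y in [0]  -> 1 point(s)
Affine points: 3. Add the point at infinity: total = 4.

#E(F_7) = 4


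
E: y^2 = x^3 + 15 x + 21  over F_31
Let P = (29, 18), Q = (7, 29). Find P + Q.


P != Q, so use the chord formula.
s = (y2 - y1) / (x2 - x1) = (11) / (9) mod 31 = 15
x3 = s^2 - x1 - x2 mod 31 = 15^2 - 29 - 7 = 3
y3 = s (x1 - x3) - y1 mod 31 = 15 * (29 - 3) - 18 = 0

P + Q = (3, 0)


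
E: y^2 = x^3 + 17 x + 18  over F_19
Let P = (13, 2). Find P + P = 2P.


Doubling: s = (3 x1^2 + a) / (2 y1)
s = (3*13^2 + 17) / (2*2) mod 19 = 17
x3 = s^2 - 2 x1 mod 19 = 17^2 - 2*13 = 16
y3 = s (x1 - x3) - y1 mod 19 = 17 * (13 - 16) - 2 = 4

2P = (16, 4)


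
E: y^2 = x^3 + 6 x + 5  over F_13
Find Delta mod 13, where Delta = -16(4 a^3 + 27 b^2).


4 a^3 + 27 b^2 = 4*6^3 + 27*5^2 = 864 + 675 = 1539
Delta = -16 * (1539) = -24624
Delta mod 13 = 11

Delta = 11 (mod 13)


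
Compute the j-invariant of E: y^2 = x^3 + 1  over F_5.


Delta = -16(4 a^3 + 27 b^2) mod 5 = 3
-1728 * (4 a)^3 = -1728 * (4*0)^3 mod 5 = 0
j = 0 * 3^(-1) mod 5 = 0

j = 0 (mod 5)


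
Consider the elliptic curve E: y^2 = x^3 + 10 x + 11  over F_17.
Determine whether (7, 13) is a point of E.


Check whether y^2 = x^3 + 10 x + 11 (mod 17) for (x, y) = (7, 13).
LHS: y^2 = 13^2 mod 17 = 16
RHS: x^3 + 10 x + 11 = 7^3 + 10*7 + 11 mod 17 = 16
LHS = RHS

Yes, on the curve


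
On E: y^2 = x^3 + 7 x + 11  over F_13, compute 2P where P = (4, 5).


k = 2 = 10_2 (binary, LSB first: 01)
Double-and-add from P = (4, 5):
  bit 0 = 0: acc unchanged = O
  bit 1 = 1: acc = O + (6, 10) = (6, 10)

2P = (6, 10)


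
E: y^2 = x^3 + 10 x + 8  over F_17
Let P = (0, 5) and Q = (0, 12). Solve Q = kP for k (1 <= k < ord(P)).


Enumerate multiples of P until we hit Q = (0, 12):
  1P = (0, 5)
  2P = (1, 11)
  3P = (1, 6)
  4P = (0, 12)
Match found at i = 4.

k = 4


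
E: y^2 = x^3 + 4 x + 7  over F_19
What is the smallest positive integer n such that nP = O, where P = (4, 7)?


Compute successive multiples of P until we hit O:
  1P = (4, 7)
  2P = (12, 4)
  3P = (7, 6)
  4P = (6, 0)
  5P = (7, 13)
  6P = (12, 15)
  7P = (4, 12)
  8P = O

ord(P) = 8


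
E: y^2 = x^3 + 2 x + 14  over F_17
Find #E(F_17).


For each x in F_17, count y with y^2 = x^3 + 2 x + 14 mod 17:
  x = 1: RHS = 0, y in [0]  -> 1 point(s)
  x = 2: RHS = 9, y in [3, 14]  -> 2 point(s)
  x = 3: RHS = 13, y in [8, 9]  -> 2 point(s)
  x = 4: RHS = 1, y in [1, 16]  -> 2 point(s)
  x = 5: RHS = 13, y in [8, 9]  -> 2 point(s)
  x = 6: RHS = 4, y in [2, 15]  -> 2 point(s)
  x = 8: RHS = 15, y in [7, 10]  -> 2 point(s)
  x = 9: RHS = 13, y in [8, 9]  -> 2 point(s)
  x = 12: RHS = 15, y in [7, 10]  -> 2 point(s)
  x = 14: RHS = 15, y in [7, 10]  -> 2 point(s)
  x = 15: RHS = 2, y in [6, 11]  -> 2 point(s)
Affine points: 21. Add the point at infinity: total = 22.

#E(F_17) = 22


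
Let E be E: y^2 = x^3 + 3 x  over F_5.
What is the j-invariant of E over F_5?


Delta = -16(4 a^3 + 27 b^2) mod 5 = 2
-1728 * (4 a)^3 = -1728 * (4*3)^3 mod 5 = 1
j = 1 * 2^(-1) mod 5 = 3

j = 3 (mod 5)


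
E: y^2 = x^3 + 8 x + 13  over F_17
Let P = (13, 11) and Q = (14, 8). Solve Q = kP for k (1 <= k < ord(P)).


Enumerate multiples of P until we hit Q = (14, 8):
  1P = (13, 11)
  2P = (9, 10)
  3P = (11, 15)
  4P = (14, 8)
Match found at i = 4.

k = 4


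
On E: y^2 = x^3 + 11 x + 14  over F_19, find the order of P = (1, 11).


Compute successive multiples of P until we hit O:
  1P = (1, 11)
  2P = (5, 2)
  3P = (5, 17)
  4P = (1, 8)
  5P = O

ord(P) = 5


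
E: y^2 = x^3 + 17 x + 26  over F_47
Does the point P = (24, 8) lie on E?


Check whether y^2 = x^3 + 17 x + 26 (mod 47) for (x, y) = (24, 8).
LHS: y^2 = 8^2 mod 47 = 17
RHS: x^3 + 17 x + 26 = 24^3 + 17*24 + 26 mod 47 = 17
LHS = RHS

Yes, on the curve


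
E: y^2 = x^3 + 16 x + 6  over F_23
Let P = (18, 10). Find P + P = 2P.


Doubling: s = (3 x1^2 + a) / (2 y1)
s = (3*18^2 + 16) / (2*10) mod 23 = 8
x3 = s^2 - 2 x1 mod 23 = 8^2 - 2*18 = 5
y3 = s (x1 - x3) - y1 mod 23 = 8 * (18 - 5) - 10 = 2

2P = (5, 2)


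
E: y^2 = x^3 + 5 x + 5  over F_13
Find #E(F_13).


For each x in F_13, count y with y^2 = x^3 + 5 x + 5 mod 13:
  x = 2: RHS = 10, y in [6, 7]  -> 2 point(s)
  x = 5: RHS = 12, y in [5, 8]  -> 2 point(s)
  x = 6: RHS = 4, y in [2, 11]  -> 2 point(s)
  x = 9: RHS = 12, y in [5, 8]  -> 2 point(s)
  x = 11: RHS = 0, y in [0]  -> 1 point(s)
  x = 12: RHS = 12, y in [5, 8]  -> 2 point(s)
Affine points: 11. Add the point at infinity: total = 12.

#E(F_13) = 12


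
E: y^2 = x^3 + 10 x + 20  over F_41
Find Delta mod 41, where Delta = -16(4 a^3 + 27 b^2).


4 a^3 + 27 b^2 = 4*10^3 + 27*20^2 = 4000 + 10800 = 14800
Delta = -16 * (14800) = -236800
Delta mod 41 = 16

Delta = 16 (mod 41)


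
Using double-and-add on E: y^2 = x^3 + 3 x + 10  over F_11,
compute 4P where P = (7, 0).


k = 4 = 100_2 (binary, LSB first: 001)
Double-and-add from P = (7, 0):
  bit 0 = 0: acc unchanged = O
  bit 1 = 0: acc unchanged = O
  bit 2 = 1: acc = O + O = O

4P = O


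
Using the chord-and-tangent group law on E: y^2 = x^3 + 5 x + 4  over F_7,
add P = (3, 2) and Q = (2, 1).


P != Q, so use the chord formula.
s = (y2 - y1) / (x2 - x1) = (6) / (6) mod 7 = 1
x3 = s^2 - x1 - x2 mod 7 = 1^2 - 3 - 2 = 3
y3 = s (x1 - x3) - y1 mod 7 = 1 * (3 - 3) - 2 = 5

P + Q = (3, 5)


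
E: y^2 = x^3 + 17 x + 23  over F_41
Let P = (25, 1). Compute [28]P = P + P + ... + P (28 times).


k = 28 = 11100_2 (binary, LSB first: 00111)
Double-and-add from P = (25, 1):
  bit 0 = 0: acc unchanged = O
  bit 1 = 0: acc unchanged = O
  bit 2 = 1: acc = O + (33, 20) = (33, 20)
  bit 3 = 1: acc = (33, 20) + (32, 17) = (26, 1)
  bit 4 = 1: acc = (26, 1) + (22, 4) = (32, 24)

28P = (32, 24)


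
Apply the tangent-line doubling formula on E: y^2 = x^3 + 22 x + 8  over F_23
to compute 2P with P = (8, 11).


Doubling: s = (3 x1^2 + a) / (2 y1)
s = (3*8^2 + 22) / (2*11) mod 23 = 16
x3 = s^2 - 2 x1 mod 23 = 16^2 - 2*8 = 10
y3 = s (x1 - x3) - y1 mod 23 = 16 * (8 - 10) - 11 = 3

2P = (10, 3)


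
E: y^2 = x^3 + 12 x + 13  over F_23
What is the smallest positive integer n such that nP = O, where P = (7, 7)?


Compute successive multiples of P until we hit O:
  1P = (7, 7)
  2P = (17, 1)
  3P = (15, 7)
  4P = (1, 16)
  5P = (0, 17)
  6P = (11, 2)
  7P = (8, 0)
  8P = (11, 21)
  ... (continuing to 14P)
  14P = O

ord(P) = 14


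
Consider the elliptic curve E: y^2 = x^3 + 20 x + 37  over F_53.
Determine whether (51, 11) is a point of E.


Check whether y^2 = x^3 + 20 x + 37 (mod 53) for (x, y) = (51, 11).
LHS: y^2 = 11^2 mod 53 = 15
RHS: x^3 + 20 x + 37 = 51^3 + 20*51 + 37 mod 53 = 42
LHS != RHS

No, not on the curve


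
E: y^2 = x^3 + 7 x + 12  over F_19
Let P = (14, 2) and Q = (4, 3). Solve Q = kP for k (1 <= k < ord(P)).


Enumerate multiples of P until we hit Q = (4, 3):
  1P = (14, 2)
  2P = (17, 3)
  3P = (5, 1)
  4P = (4, 16)
  5P = (6, 2)
  6P = (18, 17)
  7P = (7, 10)
  8P = (9, 14)
  9P = (1, 1)
  10P = (13, 1)
  11P = (12, 0)
  12P = (13, 18)
  13P = (1, 18)
  14P = (9, 5)
  15P = (7, 9)
  16P = (18, 2)
  17P = (6, 17)
  18P = (4, 3)
Match found at i = 18.

k = 18


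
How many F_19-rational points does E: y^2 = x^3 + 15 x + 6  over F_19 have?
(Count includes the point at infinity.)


For each x in F_19, count y with y^2 = x^3 + 15 x + 6 mod 19:
  x = 0: RHS = 6, y in [5, 14]  -> 2 point(s)
  x = 2: RHS = 6, y in [5, 14]  -> 2 point(s)
  x = 4: RHS = 16, y in [4, 15]  -> 2 point(s)
  x = 5: RHS = 16, y in [4, 15]  -> 2 point(s)
  x = 7: RHS = 17, y in [6, 13]  -> 2 point(s)
  x = 8: RHS = 11, y in [7, 12]  -> 2 point(s)
  x = 10: RHS = 16, y in [4, 15]  -> 2 point(s)
  x = 11: RHS = 1, y in [1, 18]  -> 2 point(s)
  x = 13: RHS = 4, y in [2, 17]  -> 2 point(s)
  x = 17: RHS = 6, y in [5, 14]  -> 2 point(s)
  x = 18: RHS = 9, y in [3, 16]  -> 2 point(s)
Affine points: 22. Add the point at infinity: total = 23.

#E(F_19) = 23


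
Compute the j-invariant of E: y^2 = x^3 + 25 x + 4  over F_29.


Delta = -16(4 a^3 + 27 b^2) mod 29 = 26
-1728 * (4 a)^3 = -1728 * (4*25)^3 mod 29 = 3
j = 3 * 26^(-1) mod 29 = 28

j = 28 (mod 29)


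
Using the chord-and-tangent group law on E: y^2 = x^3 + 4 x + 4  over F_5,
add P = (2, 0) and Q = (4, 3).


P != Q, so use the chord formula.
s = (y2 - y1) / (x2 - x1) = (3) / (2) mod 5 = 4
x3 = s^2 - x1 - x2 mod 5 = 4^2 - 2 - 4 = 0
y3 = s (x1 - x3) - y1 mod 5 = 4 * (2 - 0) - 0 = 3

P + Q = (0, 3)


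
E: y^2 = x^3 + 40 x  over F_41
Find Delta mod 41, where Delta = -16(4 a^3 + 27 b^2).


4 a^3 + 27 b^2 = 4*40^3 + 27*0^2 = 256000 + 0 = 256000
Delta = -16 * (256000) = -4096000
Delta mod 41 = 23

Delta = 23 (mod 41)


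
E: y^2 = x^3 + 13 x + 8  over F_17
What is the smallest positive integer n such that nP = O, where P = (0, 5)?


Compute successive multiples of P until we hit O:
  1P = (0, 5)
  2P = (9, 2)
  3P = (10, 4)
  4P = (15, 5)
  5P = (2, 12)
  6P = (6, 8)
  7P = (7, 0)
  8P = (6, 9)
  ... (continuing to 14P)
  14P = O

ord(P) = 14


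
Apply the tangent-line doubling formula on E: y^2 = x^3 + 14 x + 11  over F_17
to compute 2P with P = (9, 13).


Doubling: s = (3 x1^2 + a) / (2 y1)
s = (3*9^2 + 14) / (2*13) mod 17 = 4
x3 = s^2 - 2 x1 mod 17 = 4^2 - 2*9 = 15
y3 = s (x1 - x3) - y1 mod 17 = 4 * (9 - 15) - 13 = 14

2P = (15, 14)


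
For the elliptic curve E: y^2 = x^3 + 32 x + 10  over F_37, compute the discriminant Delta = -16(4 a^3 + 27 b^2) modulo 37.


4 a^3 + 27 b^2 = 4*32^3 + 27*10^2 = 131072 + 2700 = 133772
Delta = -16 * (133772) = -2140352
Delta mod 37 = 24

Delta = 24 (mod 37)


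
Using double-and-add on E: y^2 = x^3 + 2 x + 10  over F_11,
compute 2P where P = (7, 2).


k = 2 = 10_2 (binary, LSB first: 01)
Double-and-add from P = (7, 2):
  bit 0 = 0: acc unchanged = O
  bit 1 = 1: acc = O + (2, 0) = (2, 0)

2P = (2, 0)


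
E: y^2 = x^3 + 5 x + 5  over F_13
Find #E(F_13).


For each x in F_13, count y with y^2 = x^3 + 5 x + 5 mod 13:
  x = 2: RHS = 10, y in [6, 7]  -> 2 point(s)
  x = 5: RHS = 12, y in [5, 8]  -> 2 point(s)
  x = 6: RHS = 4, y in [2, 11]  -> 2 point(s)
  x = 9: RHS = 12, y in [5, 8]  -> 2 point(s)
  x = 11: RHS = 0, y in [0]  -> 1 point(s)
  x = 12: RHS = 12, y in [5, 8]  -> 2 point(s)
Affine points: 11. Add the point at infinity: total = 12.

#E(F_13) = 12


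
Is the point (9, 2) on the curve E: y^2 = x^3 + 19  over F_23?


Check whether y^2 = x^3 + 0 x + 19 (mod 23) for (x, y) = (9, 2).
LHS: y^2 = 2^2 mod 23 = 4
RHS: x^3 + 0 x + 19 = 9^3 + 0*9 + 19 mod 23 = 12
LHS != RHS

No, not on the curve


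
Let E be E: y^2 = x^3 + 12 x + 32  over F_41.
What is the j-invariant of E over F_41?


Delta = -16(4 a^3 + 27 b^2) mod 41 = 7
-1728 * (4 a)^3 = -1728 * (4*12)^3 mod 41 = 33
j = 33 * 7^(-1) mod 41 = 34

j = 34 (mod 41)


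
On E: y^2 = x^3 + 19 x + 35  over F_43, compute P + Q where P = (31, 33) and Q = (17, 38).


P != Q, so use the chord formula.
s = (y2 - y1) / (x2 - x1) = (5) / (29) mod 43 = 15
x3 = s^2 - x1 - x2 mod 43 = 15^2 - 31 - 17 = 5
y3 = s (x1 - x3) - y1 mod 43 = 15 * (31 - 5) - 33 = 13

P + Q = (5, 13)


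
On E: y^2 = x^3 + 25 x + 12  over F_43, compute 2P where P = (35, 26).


Doubling: s = (3 x1^2 + a) / (2 y1)
s = (3*35^2 + 25) / (2*26) mod 43 = 5
x3 = s^2 - 2 x1 mod 43 = 5^2 - 2*35 = 41
y3 = s (x1 - x3) - y1 mod 43 = 5 * (35 - 41) - 26 = 30

2P = (41, 30)


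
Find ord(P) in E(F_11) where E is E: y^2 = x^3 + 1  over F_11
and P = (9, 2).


Compute successive multiples of P until we hit O:
  1P = (9, 2)
  2P = (2, 8)
  3P = (5, 4)
  4P = (0, 10)
  5P = (7, 6)
  6P = (10, 0)
  7P = (7, 5)
  8P = (0, 1)
  ... (continuing to 12P)
  12P = O

ord(P) = 12


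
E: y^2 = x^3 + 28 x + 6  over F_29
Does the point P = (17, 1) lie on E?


Check whether y^2 = x^3 + 28 x + 6 (mod 29) for (x, y) = (17, 1).
LHS: y^2 = 1^2 mod 29 = 1
RHS: x^3 + 28 x + 6 = 17^3 + 28*17 + 6 mod 29 = 1
LHS = RHS

Yes, on the curve


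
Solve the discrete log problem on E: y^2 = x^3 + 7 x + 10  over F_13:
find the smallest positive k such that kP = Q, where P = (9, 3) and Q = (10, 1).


Enumerate multiples of P until we hit Q = (10, 1):
  1P = (9, 3)
  2P = (5, 12)
  3P = (0, 6)
  4P = (7, 5)
  5P = (11, 12)
  6P = (10, 12)
  7P = (10, 1)
Match found at i = 7.

k = 7


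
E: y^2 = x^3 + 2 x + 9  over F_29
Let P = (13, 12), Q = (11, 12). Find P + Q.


P != Q, so use the chord formula.
s = (y2 - y1) / (x2 - x1) = (0) / (27) mod 29 = 0
x3 = s^2 - x1 - x2 mod 29 = 0^2 - 13 - 11 = 5
y3 = s (x1 - x3) - y1 mod 29 = 0 * (13 - 5) - 12 = 17

P + Q = (5, 17)


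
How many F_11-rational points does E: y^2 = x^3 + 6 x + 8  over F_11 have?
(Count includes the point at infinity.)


For each x in F_11, count y with y^2 = x^3 + 6 x + 8 mod 11:
  x = 1: RHS = 4, y in [2, 9]  -> 2 point(s)
  x = 3: RHS = 9, y in [3, 8]  -> 2 point(s)
  x = 5: RHS = 9, y in [3, 8]  -> 2 point(s)
  x = 10: RHS = 1, y in [1, 10]  -> 2 point(s)
Affine points: 8. Add the point at infinity: total = 9.

#E(F_11) = 9


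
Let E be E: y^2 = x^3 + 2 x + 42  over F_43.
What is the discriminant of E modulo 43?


4 a^3 + 27 b^2 = 4*2^3 + 27*42^2 = 32 + 47628 = 47660
Delta = -16 * (47660) = -762560
Delta mod 43 = 2

Delta = 2 (mod 43)


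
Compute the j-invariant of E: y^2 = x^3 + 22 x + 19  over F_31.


Delta = -16(4 a^3 + 27 b^2) mod 31 = 10
-1728 * (4 a)^3 = -1728 * (4*22)^3 mod 31 = 23
j = 23 * 10^(-1) mod 31 = 24

j = 24 (mod 31)


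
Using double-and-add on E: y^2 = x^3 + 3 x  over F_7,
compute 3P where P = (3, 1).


k = 3 = 11_2 (binary, LSB first: 11)
Double-and-add from P = (3, 1):
  bit 0 = 1: acc = O + (3, 1) = (3, 1)
  bit 1 = 1: acc = (3, 1) + (2, 0) = (3, 6)

3P = (3, 6)


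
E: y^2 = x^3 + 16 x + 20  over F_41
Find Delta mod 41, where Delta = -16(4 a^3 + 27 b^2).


4 a^3 + 27 b^2 = 4*16^3 + 27*20^2 = 16384 + 10800 = 27184
Delta = -16 * (27184) = -434944
Delta mod 41 = 25

Delta = 25 (mod 41)


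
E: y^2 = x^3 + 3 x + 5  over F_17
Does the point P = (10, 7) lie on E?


Check whether y^2 = x^3 + 3 x + 5 (mod 17) for (x, y) = (10, 7).
LHS: y^2 = 7^2 mod 17 = 15
RHS: x^3 + 3 x + 5 = 10^3 + 3*10 + 5 mod 17 = 15
LHS = RHS

Yes, on the curve


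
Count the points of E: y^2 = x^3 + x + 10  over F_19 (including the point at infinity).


For each x in F_19, count y with y^2 = x^3 + 1 x + 10 mod 19:
  x = 2: RHS = 1, y in [1, 18]  -> 2 point(s)
  x = 5: RHS = 7, y in [8, 11]  -> 2 point(s)
  x = 6: RHS = 4, y in [2, 17]  -> 2 point(s)
  x = 8: RHS = 17, y in [6, 13]  -> 2 point(s)
  x = 9: RHS = 7, y in [8, 11]  -> 2 point(s)
  x = 13: RHS = 16, y in [4, 15]  -> 2 point(s)
  x = 17: RHS = 0, y in [0]  -> 1 point(s)
Affine points: 13. Add the point at infinity: total = 14.

#E(F_19) = 14


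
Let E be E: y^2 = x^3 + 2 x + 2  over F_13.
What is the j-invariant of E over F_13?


Delta = -16(4 a^3 + 27 b^2) mod 13 = 9
-1728 * (4 a)^3 = -1728 * (4*2)^3 mod 13 = 5
j = 5 * 9^(-1) mod 13 = 2

j = 2 (mod 13)


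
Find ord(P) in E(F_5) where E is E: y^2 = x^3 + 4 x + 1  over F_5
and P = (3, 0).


Compute successive multiples of P until we hit O:
  1P = (3, 0)
  2P = O

ord(P) = 2


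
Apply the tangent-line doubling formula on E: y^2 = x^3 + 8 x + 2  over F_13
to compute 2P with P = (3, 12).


Doubling: s = (3 x1^2 + a) / (2 y1)
s = (3*3^2 + 8) / (2*12) mod 13 = 2
x3 = s^2 - 2 x1 mod 13 = 2^2 - 2*3 = 11
y3 = s (x1 - x3) - y1 mod 13 = 2 * (3 - 11) - 12 = 11

2P = (11, 11)


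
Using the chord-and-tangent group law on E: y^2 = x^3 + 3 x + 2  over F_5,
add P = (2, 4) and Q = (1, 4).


P != Q, so use the chord formula.
s = (y2 - y1) / (x2 - x1) = (0) / (4) mod 5 = 0
x3 = s^2 - x1 - x2 mod 5 = 0^2 - 2 - 1 = 2
y3 = s (x1 - x3) - y1 mod 5 = 0 * (2 - 2) - 4 = 1

P + Q = (2, 1)


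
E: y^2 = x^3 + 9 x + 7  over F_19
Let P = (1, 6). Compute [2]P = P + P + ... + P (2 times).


k = 2 = 10_2 (binary, LSB first: 01)
Double-and-add from P = (1, 6):
  bit 0 = 0: acc unchanged = O
  bit 1 = 1: acc = O + (18, 15) = (18, 15)

2P = (18, 15)


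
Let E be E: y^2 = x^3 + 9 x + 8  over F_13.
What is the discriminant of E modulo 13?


4 a^3 + 27 b^2 = 4*9^3 + 27*8^2 = 2916 + 1728 = 4644
Delta = -16 * (4644) = -74304
Delta mod 13 = 4

Delta = 4 (mod 13)


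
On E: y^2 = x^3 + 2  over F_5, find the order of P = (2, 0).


Compute successive multiples of P until we hit O:
  1P = (2, 0)
  2P = O

ord(P) = 2


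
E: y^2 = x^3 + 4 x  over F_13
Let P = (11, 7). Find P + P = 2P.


Doubling: s = (3 x1^2 + a) / (2 y1)
s = (3*11^2 + 4) / (2*7) mod 13 = 3
x3 = s^2 - 2 x1 mod 13 = 3^2 - 2*11 = 0
y3 = s (x1 - x3) - y1 mod 13 = 3 * (11 - 0) - 7 = 0

2P = (0, 0)


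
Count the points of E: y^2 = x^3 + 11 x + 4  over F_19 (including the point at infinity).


For each x in F_19, count y with y^2 = x^3 + 11 x + 4 mod 19:
  x = 0: RHS = 4, y in [2, 17]  -> 2 point(s)
  x = 1: RHS = 16, y in [4, 15]  -> 2 point(s)
  x = 3: RHS = 7, y in [8, 11]  -> 2 point(s)
  x = 4: RHS = 17, y in [6, 13]  -> 2 point(s)
  x = 6: RHS = 1, y in [1, 18]  -> 2 point(s)
  x = 7: RHS = 6, y in [5, 14]  -> 2 point(s)
  x = 13: RHS = 7, y in [8, 11]  -> 2 point(s)
  x = 16: RHS = 1, y in [1, 18]  -> 2 point(s)
  x = 18: RHS = 11, y in [7, 12]  -> 2 point(s)
Affine points: 18. Add the point at infinity: total = 19.

#E(F_19) = 19


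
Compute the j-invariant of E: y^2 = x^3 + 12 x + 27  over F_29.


Delta = -16(4 a^3 + 27 b^2) mod 29 = 26
-1728 * (4 a)^3 = -1728 * (4*12)^3 mod 29 = 6
j = 6 * 26^(-1) mod 29 = 27

j = 27 (mod 29)


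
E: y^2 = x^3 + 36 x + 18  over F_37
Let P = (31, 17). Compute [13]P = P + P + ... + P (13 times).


k = 13 = 1101_2 (binary, LSB first: 1011)
Double-and-add from P = (31, 17):
  bit 0 = 1: acc = O + (31, 17) = (31, 17)
  bit 1 = 0: acc unchanged = (31, 17)
  bit 2 = 1: acc = (31, 17) + (4, 35) = (23, 27)
  bit 3 = 1: acc = (23, 27) + (26, 20) = (14, 26)

13P = (14, 26)


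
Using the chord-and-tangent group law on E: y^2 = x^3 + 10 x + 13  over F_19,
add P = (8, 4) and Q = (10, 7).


P != Q, so use the chord formula.
s = (y2 - y1) / (x2 - x1) = (3) / (2) mod 19 = 11
x3 = s^2 - x1 - x2 mod 19 = 11^2 - 8 - 10 = 8
y3 = s (x1 - x3) - y1 mod 19 = 11 * (8 - 8) - 4 = 15

P + Q = (8, 15)


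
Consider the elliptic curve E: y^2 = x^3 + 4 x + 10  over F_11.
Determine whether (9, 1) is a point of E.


Check whether y^2 = x^3 + 4 x + 10 (mod 11) for (x, y) = (9, 1).
LHS: y^2 = 1^2 mod 11 = 1
RHS: x^3 + 4 x + 10 = 9^3 + 4*9 + 10 mod 11 = 5
LHS != RHS

No, not on the curve


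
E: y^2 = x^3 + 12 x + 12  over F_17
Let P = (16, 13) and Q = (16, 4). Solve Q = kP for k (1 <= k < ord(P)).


Enumerate multiples of P until we hit Q = (16, 4):
  1P = (16, 13)
  2P = (1, 12)
  3P = (13, 11)
  4P = (13, 6)
  5P = (1, 5)
  6P = (16, 4)
Match found at i = 6.

k = 6


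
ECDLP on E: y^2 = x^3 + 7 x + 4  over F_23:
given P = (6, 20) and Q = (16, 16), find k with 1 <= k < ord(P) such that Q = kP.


Enumerate multiples of P until we hit Q = (16, 16):
  1P = (6, 20)
  2P = (11, 3)
  3P = (1, 9)
  4P = (19, 2)
  5P = (4, 2)
  6P = (2, 16)
  7P = (16, 16)
Match found at i = 7.

k = 7


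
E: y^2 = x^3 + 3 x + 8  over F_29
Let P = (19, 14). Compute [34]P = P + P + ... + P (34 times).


k = 34 = 100010_2 (binary, LSB first: 010001)
Double-and-add from P = (19, 14):
  bit 0 = 0: acc unchanged = O
  bit 1 = 1: acc = O + (15, 21) = (15, 21)
  bit 2 = 0: acc unchanged = (15, 21)
  bit 3 = 0: acc unchanged = (15, 21)
  bit 4 = 0: acc unchanged = (15, 21)
  bit 5 = 1: acc = (15, 21) + (18, 23) = (19, 15)

34P = (19, 15)


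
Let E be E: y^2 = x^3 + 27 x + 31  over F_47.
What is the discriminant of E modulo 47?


4 a^3 + 27 b^2 = 4*27^3 + 27*31^2 = 78732 + 25947 = 104679
Delta = -16 * (104679) = -1674864
Delta mod 47 = 28

Delta = 28 (mod 47)


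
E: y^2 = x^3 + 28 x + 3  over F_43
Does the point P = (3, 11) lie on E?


Check whether y^2 = x^3 + 28 x + 3 (mod 43) for (x, y) = (3, 11).
LHS: y^2 = 11^2 mod 43 = 35
RHS: x^3 + 28 x + 3 = 3^3 + 28*3 + 3 mod 43 = 28
LHS != RHS

No, not on the curve


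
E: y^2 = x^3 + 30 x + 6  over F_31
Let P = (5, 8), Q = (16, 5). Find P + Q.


P != Q, so use the chord formula.
s = (y2 - y1) / (x2 - x1) = (28) / (11) mod 31 = 11
x3 = s^2 - x1 - x2 mod 31 = 11^2 - 5 - 16 = 7
y3 = s (x1 - x3) - y1 mod 31 = 11 * (5 - 7) - 8 = 1

P + Q = (7, 1)


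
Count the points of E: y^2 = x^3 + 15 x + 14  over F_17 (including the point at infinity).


For each x in F_17, count y with y^2 = x^3 + 15 x + 14 mod 17:
  x = 1: RHS = 13, y in [8, 9]  -> 2 point(s)
  x = 2: RHS = 1, y in [1, 16]  -> 2 point(s)
  x = 3: RHS = 1, y in [1, 16]  -> 2 point(s)
  x = 4: RHS = 2, y in [6, 11]  -> 2 point(s)
  x = 8: RHS = 0, y in [0]  -> 1 point(s)
  x = 10: RHS = 8, y in [5, 12]  -> 2 point(s)
  x = 12: RHS = 1, y in [1, 16]  -> 2 point(s)
  x = 13: RHS = 9, y in [3, 14]  -> 2 point(s)
  x = 16: RHS = 15, y in [7, 10]  -> 2 point(s)
Affine points: 17. Add the point at infinity: total = 18.

#E(F_17) = 18


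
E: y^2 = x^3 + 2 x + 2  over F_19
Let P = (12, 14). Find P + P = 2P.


Doubling: s = (3 x1^2 + a) / (2 y1)
s = (3*12^2 + 2) / (2*14) mod 19 = 6
x3 = s^2 - 2 x1 mod 19 = 6^2 - 2*12 = 12
y3 = s (x1 - x3) - y1 mod 19 = 6 * (12 - 12) - 14 = 5

2P = (12, 5)


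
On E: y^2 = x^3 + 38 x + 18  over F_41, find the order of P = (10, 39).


Compute successive multiples of P until we hit O:
  1P = (10, 39)
  2P = (17, 40)
  3P = (9, 8)
  4P = (40, 15)
  5P = (31, 27)
  6P = (2, 15)
  7P = (38, 0)
  8P = (2, 26)
  ... (continuing to 14P)
  14P = O

ord(P) = 14


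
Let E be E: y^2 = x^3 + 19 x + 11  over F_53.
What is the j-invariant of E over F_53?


Delta = -16(4 a^3 + 27 b^2) mod 53 = 9
-1728 * (4 a)^3 = -1728 * (4*19)^3 mod 53 = 47
j = 47 * 9^(-1) mod 53 = 17

j = 17 (mod 53)


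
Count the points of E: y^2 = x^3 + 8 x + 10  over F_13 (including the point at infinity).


For each x in F_13, count y with y^2 = x^3 + 8 x + 10 mod 13:
  x = 0: RHS = 10, y in [6, 7]  -> 2 point(s)
  x = 3: RHS = 9, y in [3, 10]  -> 2 point(s)
  x = 6: RHS = 1, y in [1, 12]  -> 2 point(s)
  x = 8: RHS = 1, y in [1, 12]  -> 2 point(s)
  x = 11: RHS = 12, y in [5, 8]  -> 2 point(s)
  x = 12: RHS = 1, y in [1, 12]  -> 2 point(s)
Affine points: 12. Add the point at infinity: total = 13.

#E(F_13) = 13


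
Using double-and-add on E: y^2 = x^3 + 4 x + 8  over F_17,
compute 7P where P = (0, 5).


k = 7 = 111_2 (binary, LSB first: 111)
Double-and-add from P = (0, 5):
  bit 0 = 1: acc = O + (0, 5) = (0, 5)
  bit 1 = 1: acc = (0, 5) + (9, 5) = (8, 12)
  bit 2 = 1: acc = (8, 12) + (1, 9) = (12, 13)

7P = (12, 13)


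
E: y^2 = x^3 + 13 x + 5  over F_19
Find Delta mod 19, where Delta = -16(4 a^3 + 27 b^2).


4 a^3 + 27 b^2 = 4*13^3 + 27*5^2 = 8788 + 675 = 9463
Delta = -16 * (9463) = -151408
Delta mod 19 = 3

Delta = 3 (mod 19)


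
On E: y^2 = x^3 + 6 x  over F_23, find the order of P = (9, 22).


Compute successive multiples of P until we hit O:
  1P = (9, 22)
  2P = (9, 1)
  3P = O

ord(P) = 3


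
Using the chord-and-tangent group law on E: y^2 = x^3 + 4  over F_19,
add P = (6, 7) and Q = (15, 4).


P != Q, so use the chord formula.
s = (y2 - y1) / (x2 - x1) = (16) / (9) mod 19 = 6
x3 = s^2 - x1 - x2 mod 19 = 6^2 - 6 - 15 = 15
y3 = s (x1 - x3) - y1 mod 19 = 6 * (6 - 15) - 7 = 15

P + Q = (15, 15)


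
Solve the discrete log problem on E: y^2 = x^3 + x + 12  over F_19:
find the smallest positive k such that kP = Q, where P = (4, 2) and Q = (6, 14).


Enumerate multiples of P until we hit Q = (6, 14):
  1P = (4, 2)
  2P = (15, 1)
  3P = (11, 9)
  4P = (5, 16)
  5P = (16, 1)
  6P = (6, 14)
Match found at i = 6.

k = 6


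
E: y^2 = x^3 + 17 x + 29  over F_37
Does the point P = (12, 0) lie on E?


Check whether y^2 = x^3 + 17 x + 29 (mod 37) for (x, y) = (12, 0).
LHS: y^2 = 0^2 mod 37 = 0
RHS: x^3 + 17 x + 29 = 12^3 + 17*12 + 29 mod 37 = 0
LHS = RHS

Yes, on the curve


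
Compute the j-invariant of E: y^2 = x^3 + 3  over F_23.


Delta = -16(4 a^3 + 27 b^2) mod 23 = 22
-1728 * (4 a)^3 = -1728 * (4*0)^3 mod 23 = 0
j = 0 * 22^(-1) mod 23 = 0

j = 0 (mod 23)


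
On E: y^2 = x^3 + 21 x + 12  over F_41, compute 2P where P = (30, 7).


Doubling: s = (3 x1^2 + a) / (2 y1)
s = (3*30^2 + 21) / (2*7) mod 41 = 4
x3 = s^2 - 2 x1 mod 41 = 4^2 - 2*30 = 38
y3 = s (x1 - x3) - y1 mod 41 = 4 * (30 - 38) - 7 = 2

2P = (38, 2)


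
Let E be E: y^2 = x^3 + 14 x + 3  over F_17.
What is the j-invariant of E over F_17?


Delta = -16(4 a^3 + 27 b^2) mod 17 = 16
-1728 * (4 a)^3 = -1728 * (4*14)^3 mod 17 = 2
j = 2 * 16^(-1) mod 17 = 15

j = 15 (mod 17)


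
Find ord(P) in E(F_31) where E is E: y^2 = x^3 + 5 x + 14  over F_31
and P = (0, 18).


Compute successive multiples of P until we hit O:
  1P = (0, 18)
  2P = (1, 12)
  3P = (4, 6)
  4P = (5, 28)
  5P = (30, 15)
  6P = (10, 14)
  7P = (10, 17)
  8P = (30, 16)
  ... (continuing to 13P)
  13P = O

ord(P) = 13


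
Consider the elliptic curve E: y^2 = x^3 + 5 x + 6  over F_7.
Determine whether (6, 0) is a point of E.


Check whether y^2 = x^3 + 5 x + 6 (mod 7) for (x, y) = (6, 0).
LHS: y^2 = 0^2 mod 7 = 0
RHS: x^3 + 5 x + 6 = 6^3 + 5*6 + 6 mod 7 = 0
LHS = RHS

Yes, on the curve


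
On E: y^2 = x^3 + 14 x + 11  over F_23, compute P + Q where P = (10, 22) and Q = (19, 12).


P != Q, so use the chord formula.
s = (y2 - y1) / (x2 - x1) = (13) / (9) mod 23 = 4
x3 = s^2 - x1 - x2 mod 23 = 4^2 - 10 - 19 = 10
y3 = s (x1 - x3) - y1 mod 23 = 4 * (10 - 10) - 22 = 1

P + Q = (10, 1)


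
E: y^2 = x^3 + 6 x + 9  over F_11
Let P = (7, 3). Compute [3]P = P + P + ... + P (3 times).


k = 3 = 11_2 (binary, LSB first: 11)
Double-and-add from P = (7, 3):
  bit 0 = 1: acc = O + (7, 3) = (7, 3)
  bit 1 = 1: acc = (7, 3) + (1, 7) = (1, 4)

3P = (1, 4)


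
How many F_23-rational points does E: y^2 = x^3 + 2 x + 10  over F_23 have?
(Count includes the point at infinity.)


For each x in F_23, count y with y^2 = x^3 + 2 x + 10 mod 23:
  x = 1: RHS = 13, y in [6, 17]  -> 2 point(s)
  x = 4: RHS = 13, y in [6, 17]  -> 2 point(s)
  x = 6: RHS = 8, y in [10, 13]  -> 2 point(s)
  x = 8: RHS = 9, y in [3, 20]  -> 2 point(s)
  x = 10: RHS = 18, y in [8, 15]  -> 2 point(s)
  x = 11: RHS = 6, y in [11, 12]  -> 2 point(s)
  x = 13: RHS = 2, y in [5, 18]  -> 2 point(s)
  x = 17: RHS = 12, y in [9, 14]  -> 2 point(s)
  x = 18: RHS = 13, y in [6, 17]  -> 2 point(s)
  x = 20: RHS = 0, y in [0]  -> 1 point(s)
Affine points: 19. Add the point at infinity: total = 20.

#E(F_23) = 20


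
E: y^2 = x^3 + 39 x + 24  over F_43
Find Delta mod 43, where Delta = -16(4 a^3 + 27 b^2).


4 a^3 + 27 b^2 = 4*39^3 + 27*24^2 = 237276 + 15552 = 252828
Delta = -16 * (252828) = -4045248
Delta mod 43 = 20

Delta = 20 (mod 43)


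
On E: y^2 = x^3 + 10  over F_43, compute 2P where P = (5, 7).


Doubling: s = (3 x1^2 + a) / (2 y1)
s = (3*5^2 + 0) / (2*7) mod 43 = 33
x3 = s^2 - 2 x1 mod 43 = 33^2 - 2*5 = 4
y3 = s (x1 - x3) - y1 mod 43 = 33 * (5 - 4) - 7 = 26

2P = (4, 26)


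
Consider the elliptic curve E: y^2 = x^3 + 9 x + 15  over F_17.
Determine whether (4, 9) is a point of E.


Check whether y^2 = x^3 + 9 x + 15 (mod 17) for (x, y) = (4, 9).
LHS: y^2 = 9^2 mod 17 = 13
RHS: x^3 + 9 x + 15 = 4^3 + 9*4 + 15 mod 17 = 13
LHS = RHS

Yes, on the curve


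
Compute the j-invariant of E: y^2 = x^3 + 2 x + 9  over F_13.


Delta = -16(4 a^3 + 27 b^2) mod 13 = 12
-1728 * (4 a)^3 = -1728 * (4*2)^3 mod 13 = 5
j = 5 * 12^(-1) mod 13 = 8

j = 8 (mod 13)


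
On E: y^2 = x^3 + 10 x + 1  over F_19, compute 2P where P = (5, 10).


Doubling: s = (3 x1^2 + a) / (2 y1)
s = (3*5^2 + 10) / (2*10) mod 19 = 9
x3 = s^2 - 2 x1 mod 19 = 9^2 - 2*5 = 14
y3 = s (x1 - x3) - y1 mod 19 = 9 * (5 - 14) - 10 = 4

2P = (14, 4)


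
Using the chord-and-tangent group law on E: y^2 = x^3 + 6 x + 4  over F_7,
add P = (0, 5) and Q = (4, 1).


P != Q, so use the chord formula.
s = (y2 - y1) / (x2 - x1) = (3) / (4) mod 7 = 6
x3 = s^2 - x1 - x2 mod 7 = 6^2 - 0 - 4 = 4
y3 = s (x1 - x3) - y1 mod 7 = 6 * (0 - 4) - 5 = 6

P + Q = (4, 6)


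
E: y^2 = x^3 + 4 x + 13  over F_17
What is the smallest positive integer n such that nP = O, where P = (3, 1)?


Compute successive multiples of P until we hit O:
  1P = (3, 1)
  2P = (9, 8)
  3P = (4, 12)
  4P = (12, 2)
  5P = (6, 10)
  6P = (0, 8)
  7P = (10, 4)
  8P = (8, 9)
  ... (continuing to 25P)
  25P = O

ord(P) = 25


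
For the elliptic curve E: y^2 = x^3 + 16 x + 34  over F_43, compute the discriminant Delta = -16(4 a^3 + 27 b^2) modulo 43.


4 a^3 + 27 b^2 = 4*16^3 + 27*34^2 = 16384 + 31212 = 47596
Delta = -16 * (47596) = -761536
Delta mod 43 = 37

Delta = 37 (mod 43)


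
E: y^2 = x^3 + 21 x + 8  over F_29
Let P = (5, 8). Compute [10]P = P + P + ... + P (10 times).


k = 10 = 1010_2 (binary, LSB first: 0101)
Double-and-add from P = (5, 8):
  bit 0 = 0: acc unchanged = O
  bit 1 = 1: acc = O + (26, 11) = (26, 11)
  bit 2 = 0: acc unchanged = (26, 11)
  bit 3 = 1: acc = (26, 11) + (1, 28) = (11, 2)

10P = (11, 2)


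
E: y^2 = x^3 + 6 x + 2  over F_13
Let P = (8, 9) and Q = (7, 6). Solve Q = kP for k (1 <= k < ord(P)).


Enumerate multiples of P until we hit Q = (7, 6):
  1P = (8, 9)
  2P = (1, 3)
  3P = (5, 1)
  4P = (10, 3)
  5P = (4, 5)
  6P = (2, 10)
  7P = (7, 6)
Match found at i = 7.

k = 7


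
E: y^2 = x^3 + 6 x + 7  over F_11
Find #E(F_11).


For each x in F_11, count y with y^2 = x^3 + 6 x + 7 mod 11:
  x = 1: RHS = 3, y in [5, 6]  -> 2 point(s)
  x = 2: RHS = 5, y in [4, 7]  -> 2 point(s)
  x = 9: RHS = 9, y in [3, 8]  -> 2 point(s)
  x = 10: RHS = 0, y in [0]  -> 1 point(s)
Affine points: 7. Add the point at infinity: total = 8.

#E(F_11) = 8


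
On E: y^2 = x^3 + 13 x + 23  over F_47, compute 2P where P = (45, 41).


Doubling: s = (3 x1^2 + a) / (2 y1)
s = (3*45^2 + 13) / (2*41) mod 47 = 41
x3 = s^2 - 2 x1 mod 47 = 41^2 - 2*45 = 40
y3 = s (x1 - x3) - y1 mod 47 = 41 * (45 - 40) - 41 = 23

2P = (40, 23)


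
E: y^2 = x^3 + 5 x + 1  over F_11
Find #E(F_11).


For each x in F_11, count y with y^2 = x^3 + 5 x + 1 mod 11:
  x = 0: RHS = 1, y in [1, 10]  -> 2 point(s)
  x = 6: RHS = 5, y in [4, 7]  -> 2 point(s)
  x = 7: RHS = 5, y in [4, 7]  -> 2 point(s)
  x = 8: RHS = 3, y in [5, 6]  -> 2 point(s)
  x = 9: RHS = 5, y in [4, 7]  -> 2 point(s)
Affine points: 10. Add the point at infinity: total = 11.

#E(F_11) = 11


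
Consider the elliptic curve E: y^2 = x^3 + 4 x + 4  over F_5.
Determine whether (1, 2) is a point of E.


Check whether y^2 = x^3 + 4 x + 4 (mod 5) for (x, y) = (1, 2).
LHS: y^2 = 2^2 mod 5 = 4
RHS: x^3 + 4 x + 4 = 1^3 + 4*1 + 4 mod 5 = 4
LHS = RHS

Yes, on the curve


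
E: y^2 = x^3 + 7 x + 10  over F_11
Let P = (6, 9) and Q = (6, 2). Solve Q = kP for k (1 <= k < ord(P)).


Enumerate multiples of P until we hit Q = (6, 2):
  1P = (6, 9)
  2P = (4, 5)
  3P = (5, 4)
  4P = (3, 6)
  5P = (3, 5)
  6P = (5, 7)
  7P = (4, 6)
  8P = (6, 2)
Match found at i = 8.

k = 8


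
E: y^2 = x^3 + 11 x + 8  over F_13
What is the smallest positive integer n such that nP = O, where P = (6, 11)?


Compute successive multiples of P until we hit O:
  1P = (6, 11)
  2P = (11, 11)
  3P = (9, 2)
  4P = (7, 5)
  5P = (10, 0)
  6P = (7, 8)
  7P = (9, 11)
  8P = (11, 2)
  ... (continuing to 10P)
  10P = O

ord(P) = 10
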